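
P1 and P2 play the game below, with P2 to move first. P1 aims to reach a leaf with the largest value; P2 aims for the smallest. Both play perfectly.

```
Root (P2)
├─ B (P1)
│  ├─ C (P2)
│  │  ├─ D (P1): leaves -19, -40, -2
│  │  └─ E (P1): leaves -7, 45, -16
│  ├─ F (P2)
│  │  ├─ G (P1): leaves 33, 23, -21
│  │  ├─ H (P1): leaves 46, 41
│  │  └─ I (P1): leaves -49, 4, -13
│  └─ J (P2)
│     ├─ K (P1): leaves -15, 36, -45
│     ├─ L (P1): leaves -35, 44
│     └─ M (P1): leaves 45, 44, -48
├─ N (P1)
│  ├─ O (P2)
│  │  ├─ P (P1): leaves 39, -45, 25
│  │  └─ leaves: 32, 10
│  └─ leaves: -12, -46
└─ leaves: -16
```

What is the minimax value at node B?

D: max(-19, -40, -2) = -2
E: max(-7, 45, -16) = 45
C: min(-2, 45) = -2
G: max(33, 23, -21) = 33
H: max(46, 41) = 46
I: max(-49, 4, -13) = 4
F: min(33, 46, 4) = 4
K: max(-15, 36, -45) = 36
L: max(-35, 44) = 44
M: max(45, 44, -48) = 45
J: min(36, 44, 45) = 36
B: max(-2, 4, 36) = 36

36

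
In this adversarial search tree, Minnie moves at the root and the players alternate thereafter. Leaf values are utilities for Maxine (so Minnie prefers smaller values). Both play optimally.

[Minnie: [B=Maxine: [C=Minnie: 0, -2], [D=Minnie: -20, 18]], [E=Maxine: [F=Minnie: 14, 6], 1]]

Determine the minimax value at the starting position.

-2

C (Minnie): min(0, -2) = -2
D (Minnie): min(-20, 18) = -20
B (Maxine): max(-2, -20) = -2
F (Minnie): min(14, 6) = 6
E (Maxine): max(6, 1) = 6
Root (Minnie): min(-2, 6) = -2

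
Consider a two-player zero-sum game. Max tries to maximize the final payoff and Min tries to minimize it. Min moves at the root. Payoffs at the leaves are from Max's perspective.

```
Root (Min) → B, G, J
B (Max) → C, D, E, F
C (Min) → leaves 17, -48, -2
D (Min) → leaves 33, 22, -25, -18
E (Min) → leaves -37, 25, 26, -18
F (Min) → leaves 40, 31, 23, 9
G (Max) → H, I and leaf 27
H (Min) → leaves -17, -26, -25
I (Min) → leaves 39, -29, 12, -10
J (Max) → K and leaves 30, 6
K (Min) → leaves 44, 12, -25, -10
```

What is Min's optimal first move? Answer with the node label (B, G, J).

C (Min): min(17, -48, -2) = -48
D (Min): min(33, 22, -25, -18) = -25
E (Min): min(-37, 25, 26, -18) = -37
F (Min): min(40, 31, 23, 9) = 9
B (Max): max(-48, -25, -37, 9) = 9
H (Min): min(-17, -26, -25) = -26
I (Min): min(39, -29, 12, -10) = -29
G (Max): max(-26, -29, 27) = 27
K (Min): min(44, 12, -25, -10) = -25
J (Max): max(-25, 30, 6) = 30
Root (Min): min(9, 27, 30) = 9
Min picks the child with the lowest value: B (value 9).

B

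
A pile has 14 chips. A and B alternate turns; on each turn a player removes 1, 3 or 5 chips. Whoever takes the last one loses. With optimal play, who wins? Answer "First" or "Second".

First

Mark each pile size as W (mover wins) or L (mover loses):
i:   0  1  2  3  4  5  6  7  8  9 10 11 12 13 14
     W  L  W  L  W  L  W  L  W  L  W  L  W  L  W
Position 14 is W, so the first player wins.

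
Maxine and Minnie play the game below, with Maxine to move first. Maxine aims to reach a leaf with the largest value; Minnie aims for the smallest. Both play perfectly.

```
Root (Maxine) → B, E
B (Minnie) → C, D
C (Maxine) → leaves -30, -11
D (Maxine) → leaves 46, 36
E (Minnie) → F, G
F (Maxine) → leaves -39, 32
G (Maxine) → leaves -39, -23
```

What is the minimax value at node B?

C: max(-30, -11) = -11
D: max(46, 36) = 46
B: min(-11, 46) = -11

-11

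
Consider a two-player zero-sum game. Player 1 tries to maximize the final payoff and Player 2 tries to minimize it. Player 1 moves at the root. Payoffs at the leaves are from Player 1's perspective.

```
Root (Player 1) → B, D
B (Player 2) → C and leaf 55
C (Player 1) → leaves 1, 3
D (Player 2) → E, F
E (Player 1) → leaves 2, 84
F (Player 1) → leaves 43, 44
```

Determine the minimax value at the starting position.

44

C (Player 1): max(1, 3) = 3
B (Player 2): min(3, 55) = 3
E (Player 1): max(2, 84) = 84
F (Player 1): max(43, 44) = 44
D (Player 2): min(84, 44) = 44
Root (Player 1): max(3, 44) = 44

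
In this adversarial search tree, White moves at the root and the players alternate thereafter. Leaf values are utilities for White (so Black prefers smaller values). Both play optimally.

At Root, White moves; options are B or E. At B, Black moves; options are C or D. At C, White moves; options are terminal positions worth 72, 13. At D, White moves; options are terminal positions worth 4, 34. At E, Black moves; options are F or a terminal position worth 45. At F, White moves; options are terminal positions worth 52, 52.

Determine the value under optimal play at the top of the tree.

45

C (White): max(72, 13) = 72
D (White): max(4, 34) = 34
B (Black): min(72, 34) = 34
F (White): max(52, 52) = 52
E (Black): min(52, 45) = 45
Root (White): max(34, 45) = 45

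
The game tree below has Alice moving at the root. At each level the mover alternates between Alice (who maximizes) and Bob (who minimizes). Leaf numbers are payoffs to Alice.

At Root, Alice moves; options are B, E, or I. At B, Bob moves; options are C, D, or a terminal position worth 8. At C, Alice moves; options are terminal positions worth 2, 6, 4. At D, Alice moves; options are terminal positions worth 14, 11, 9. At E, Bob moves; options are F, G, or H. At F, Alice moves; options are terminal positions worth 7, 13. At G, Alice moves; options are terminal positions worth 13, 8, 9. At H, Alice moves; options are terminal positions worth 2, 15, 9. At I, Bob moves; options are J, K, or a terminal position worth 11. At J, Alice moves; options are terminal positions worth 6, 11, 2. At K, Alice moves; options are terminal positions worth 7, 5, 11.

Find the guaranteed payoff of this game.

13

C (Alice): max(2, 6, 4) = 6
D (Alice): max(14, 11, 9) = 14
B (Bob): min(6, 14, 8) = 6
F (Alice): max(7, 13) = 13
G (Alice): max(13, 8, 9) = 13
H (Alice): max(2, 15, 9) = 15
E (Bob): min(13, 13, 15) = 13
J (Alice): max(6, 11, 2) = 11
K (Alice): max(7, 5, 11) = 11
I (Bob): min(11, 11, 11) = 11
Root (Alice): max(6, 13, 11) = 13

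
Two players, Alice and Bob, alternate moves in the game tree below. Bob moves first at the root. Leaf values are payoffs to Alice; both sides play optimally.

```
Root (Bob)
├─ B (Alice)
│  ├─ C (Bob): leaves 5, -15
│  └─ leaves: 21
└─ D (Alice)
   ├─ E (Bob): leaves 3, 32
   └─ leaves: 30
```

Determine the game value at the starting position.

21

C (Bob): min(5, -15) = -15
B (Alice): max(-15, 21) = 21
E (Bob): min(3, 32) = 3
D (Alice): max(3, 30) = 30
Root (Bob): min(21, 30) = 21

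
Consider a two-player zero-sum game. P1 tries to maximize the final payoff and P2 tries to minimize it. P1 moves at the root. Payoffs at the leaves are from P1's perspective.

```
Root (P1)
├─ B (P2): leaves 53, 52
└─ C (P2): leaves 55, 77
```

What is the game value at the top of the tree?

55

B (P2): min(53, 52) = 52
C (P2): min(55, 77) = 55
Root (P1): max(52, 55) = 55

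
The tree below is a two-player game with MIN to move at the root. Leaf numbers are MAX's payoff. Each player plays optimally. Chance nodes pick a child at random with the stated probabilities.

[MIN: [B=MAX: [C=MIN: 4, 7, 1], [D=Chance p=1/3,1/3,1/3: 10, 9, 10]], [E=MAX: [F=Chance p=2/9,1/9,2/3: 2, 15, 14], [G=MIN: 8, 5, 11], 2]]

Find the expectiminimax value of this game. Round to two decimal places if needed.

9.67

C (MIN): min(4, 7, 1) = 1
D (Chance): 1/3·10 + 1/3·9 + 1/3·10 = 9.67
B (MAX): max(1, 9.67) = 9.67
F (Chance): 2/9·2 + 1/9·15 + 2/3·14 = 11.44
G (MIN): min(8, 5, 11) = 5
E (MAX): max(11.44, 5, 2) = 11.44
Root (MIN): min(9.67, 11.44) = 9.67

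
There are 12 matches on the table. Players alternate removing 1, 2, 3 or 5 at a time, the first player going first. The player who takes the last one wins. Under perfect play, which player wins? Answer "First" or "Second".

Second

i:   0  1  2  3  4  5  6  7  8  9 10 11 12
     L  W  W  W  L  W  W  W  L  W  W  W  L
Position 12 is L, so the second player wins.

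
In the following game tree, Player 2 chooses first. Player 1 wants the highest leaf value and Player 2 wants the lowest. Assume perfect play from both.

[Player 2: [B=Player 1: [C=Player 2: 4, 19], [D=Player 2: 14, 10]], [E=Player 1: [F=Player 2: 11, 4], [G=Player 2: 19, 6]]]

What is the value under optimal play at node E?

6

F: min(11, 4) = 4
G: min(19, 6) = 6
E: max(4, 6) = 6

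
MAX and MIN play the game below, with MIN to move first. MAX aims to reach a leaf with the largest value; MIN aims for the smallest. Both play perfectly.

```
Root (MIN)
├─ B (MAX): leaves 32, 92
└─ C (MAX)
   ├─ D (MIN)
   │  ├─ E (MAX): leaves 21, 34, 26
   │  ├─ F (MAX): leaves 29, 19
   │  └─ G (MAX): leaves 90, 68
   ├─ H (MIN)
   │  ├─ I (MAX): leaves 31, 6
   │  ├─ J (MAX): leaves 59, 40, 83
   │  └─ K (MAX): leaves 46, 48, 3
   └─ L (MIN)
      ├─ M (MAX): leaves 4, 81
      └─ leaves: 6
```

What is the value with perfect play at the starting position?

31

B (MAX): max(32, 92) = 92
E (MAX): max(21, 34, 26) = 34
F (MAX): max(29, 19) = 29
G (MAX): max(90, 68) = 90
D (MIN): min(34, 29, 90) = 29
I (MAX): max(31, 6) = 31
J (MAX): max(59, 40, 83) = 83
K (MAX): max(46, 48, 3) = 48
H (MIN): min(31, 83, 48) = 31
M (MAX): max(4, 81) = 81
L (MIN): min(81, 6) = 6
C (MAX): max(29, 31, 6) = 31
Root (MIN): min(92, 31) = 31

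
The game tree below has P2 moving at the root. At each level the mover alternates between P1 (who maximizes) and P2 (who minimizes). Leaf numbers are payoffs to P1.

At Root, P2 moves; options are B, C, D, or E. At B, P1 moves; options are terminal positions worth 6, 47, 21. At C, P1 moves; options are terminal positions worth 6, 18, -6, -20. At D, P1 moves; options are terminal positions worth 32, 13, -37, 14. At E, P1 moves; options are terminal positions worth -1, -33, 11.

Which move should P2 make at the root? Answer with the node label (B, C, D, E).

B (P1): max(6, 47, 21) = 47
C (P1): max(6, 18, -6, -20) = 18
D (P1): max(32, 13, -37, 14) = 32
E (P1): max(-1, -33, 11) = 11
Root (P2): min(47, 18, 32, 11) = 11
P2 picks the child with the lowest value: E (value 11).

E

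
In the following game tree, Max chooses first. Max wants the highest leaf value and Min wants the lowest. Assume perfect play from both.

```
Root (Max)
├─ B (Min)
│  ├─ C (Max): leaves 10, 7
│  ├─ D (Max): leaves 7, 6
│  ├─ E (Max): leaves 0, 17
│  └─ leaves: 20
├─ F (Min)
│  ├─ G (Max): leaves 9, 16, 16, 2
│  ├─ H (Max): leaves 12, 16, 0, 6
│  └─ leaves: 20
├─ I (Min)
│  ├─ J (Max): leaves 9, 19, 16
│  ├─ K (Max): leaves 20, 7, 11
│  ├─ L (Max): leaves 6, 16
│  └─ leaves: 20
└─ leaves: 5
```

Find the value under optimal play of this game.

C (Max): max(10, 7) = 10
D (Max): max(7, 6) = 7
E (Max): max(0, 17) = 17
B (Min): min(10, 7, 17, 20) = 7
G (Max): max(9, 16, 16, 2) = 16
H (Max): max(12, 16, 0, 6) = 16
F (Min): min(16, 16, 20) = 16
J (Max): max(9, 19, 16) = 19
K (Max): max(20, 7, 11) = 20
L (Max): max(6, 16) = 16
I (Min): min(19, 20, 16, 20) = 16
Root (Max): max(7, 16, 16, 5) = 16

16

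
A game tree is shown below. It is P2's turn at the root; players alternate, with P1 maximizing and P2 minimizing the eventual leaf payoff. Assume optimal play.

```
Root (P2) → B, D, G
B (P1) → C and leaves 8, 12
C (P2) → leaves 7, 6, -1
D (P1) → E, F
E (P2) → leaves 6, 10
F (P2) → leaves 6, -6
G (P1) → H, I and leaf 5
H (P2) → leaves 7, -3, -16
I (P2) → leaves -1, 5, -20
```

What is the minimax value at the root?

C (P2): min(7, 6, -1) = -1
B (P1): max(-1, 8, 12) = 12
E (P2): min(6, 10) = 6
F (P2): min(6, -6) = -6
D (P1): max(6, -6) = 6
H (P2): min(7, -3, -16) = -16
I (P2): min(-1, 5, -20) = -20
G (P1): max(-16, -20, 5) = 5
Root (P2): min(12, 6, 5) = 5

5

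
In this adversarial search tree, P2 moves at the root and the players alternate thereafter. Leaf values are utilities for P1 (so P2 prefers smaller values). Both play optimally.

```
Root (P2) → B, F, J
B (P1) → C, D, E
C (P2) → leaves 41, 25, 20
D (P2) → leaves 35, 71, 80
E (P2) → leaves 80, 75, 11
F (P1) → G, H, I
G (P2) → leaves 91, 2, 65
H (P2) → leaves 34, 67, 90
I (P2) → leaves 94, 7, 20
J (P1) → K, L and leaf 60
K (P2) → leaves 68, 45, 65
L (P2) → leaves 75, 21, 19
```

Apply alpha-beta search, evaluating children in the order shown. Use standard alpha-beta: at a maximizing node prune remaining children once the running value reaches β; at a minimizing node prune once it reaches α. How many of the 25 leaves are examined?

C [α=-∞,β=+∞]: v=20
D [α=20,β=+∞]: v=35
E [α=35,β=+∞]: v=11
B [α=-∞,β=+∞]: v=35
G [α=-∞,β=35]: v=2
H [α=2,β=35]: v=34
I [α=34,β=35]: v=7 after child 2 ≤ α → α-cutoff, skip 1
F [α=-∞,β=35]: v=34
K [α=-∞,β=34]: v=45
J [α=-∞,β=34]: v=45 after child 1 ≥ β → β-cutoff, skip 2
Root [α=-∞,β=+∞]: v=34
Leaves evaluated: 20 of 25.

20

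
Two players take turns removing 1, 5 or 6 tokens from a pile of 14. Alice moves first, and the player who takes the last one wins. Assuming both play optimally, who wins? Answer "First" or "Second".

First

i:   0  1  2  3  4  5  6  7  8  9 10 11 12 13 14
     L  W  L  W  L  W  W  W  W  W  W  L  W  L  W
Position 14 is W, so the first player wins.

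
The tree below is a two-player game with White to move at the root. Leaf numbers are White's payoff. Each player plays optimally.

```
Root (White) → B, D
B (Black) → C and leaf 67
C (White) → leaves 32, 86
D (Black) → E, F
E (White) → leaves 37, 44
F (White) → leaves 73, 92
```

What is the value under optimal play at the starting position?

67

C (White): max(32, 86) = 86
B (Black): min(86, 67) = 67
E (White): max(37, 44) = 44
F (White): max(73, 92) = 92
D (Black): min(44, 92) = 44
Root (White): max(67, 44) = 67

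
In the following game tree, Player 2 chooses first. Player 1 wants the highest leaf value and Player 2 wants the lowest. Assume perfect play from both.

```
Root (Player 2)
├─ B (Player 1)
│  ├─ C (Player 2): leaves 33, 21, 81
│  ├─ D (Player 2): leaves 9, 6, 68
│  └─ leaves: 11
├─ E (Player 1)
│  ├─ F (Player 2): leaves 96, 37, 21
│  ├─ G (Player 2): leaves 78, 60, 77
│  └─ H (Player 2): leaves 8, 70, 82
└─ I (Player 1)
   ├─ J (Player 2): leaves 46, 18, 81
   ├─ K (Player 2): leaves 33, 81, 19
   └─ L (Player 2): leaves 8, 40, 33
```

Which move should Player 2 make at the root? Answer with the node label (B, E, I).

I

C (Player 2): min(33, 21, 81) = 21
D (Player 2): min(9, 6, 68) = 6
B (Player 1): max(21, 6, 11) = 21
F (Player 2): min(96, 37, 21) = 21
G (Player 2): min(78, 60, 77) = 60
H (Player 2): min(8, 70, 82) = 8
E (Player 1): max(21, 60, 8) = 60
J (Player 2): min(46, 18, 81) = 18
K (Player 2): min(33, 81, 19) = 19
L (Player 2): min(8, 40, 33) = 8
I (Player 1): max(18, 19, 8) = 19
Root (Player 2): min(21, 60, 19) = 19
Player 2 picks the child with the lowest value: I (value 19).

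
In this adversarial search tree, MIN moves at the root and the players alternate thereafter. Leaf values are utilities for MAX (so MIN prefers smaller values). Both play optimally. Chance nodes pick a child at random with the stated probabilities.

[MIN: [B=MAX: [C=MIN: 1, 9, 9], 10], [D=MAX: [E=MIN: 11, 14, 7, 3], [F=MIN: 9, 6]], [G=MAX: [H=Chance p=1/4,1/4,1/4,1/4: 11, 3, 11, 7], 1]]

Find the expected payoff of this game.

C (MIN): min(1, 9, 9) = 1
B (MAX): max(1, 10) = 10
E (MIN): min(11, 14, 7, 3) = 3
F (MIN): min(9, 6) = 6
D (MAX): max(3, 6) = 6
H (Chance): 1/4·11 + 1/4·3 + 1/4·11 + 1/4·7 = 8
G (MAX): max(8, 1) = 8
Root (MIN): min(10, 6, 8) = 6

6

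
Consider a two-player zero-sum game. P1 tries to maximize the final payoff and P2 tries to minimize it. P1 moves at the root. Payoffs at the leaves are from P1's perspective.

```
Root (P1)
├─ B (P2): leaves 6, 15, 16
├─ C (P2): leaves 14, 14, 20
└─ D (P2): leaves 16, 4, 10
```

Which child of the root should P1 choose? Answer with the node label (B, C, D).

C

B (P2): min(6, 15, 16) = 6
C (P2): min(14, 14, 20) = 14
D (P2): min(16, 4, 10) = 4
Root (P1): max(6, 14, 4) = 14
P1 picks the child with the highest value: C (value 14).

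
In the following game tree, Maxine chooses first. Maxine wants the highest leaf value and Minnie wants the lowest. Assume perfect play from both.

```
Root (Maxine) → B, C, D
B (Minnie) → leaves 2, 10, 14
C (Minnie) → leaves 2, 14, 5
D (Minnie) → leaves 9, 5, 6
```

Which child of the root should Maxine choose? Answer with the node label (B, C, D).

D

B (Minnie): min(2, 10, 14) = 2
C (Minnie): min(2, 14, 5) = 2
D (Minnie): min(9, 5, 6) = 5
Root (Maxine): max(2, 2, 5) = 5
Maxine picks the child with the highest value: D (value 5).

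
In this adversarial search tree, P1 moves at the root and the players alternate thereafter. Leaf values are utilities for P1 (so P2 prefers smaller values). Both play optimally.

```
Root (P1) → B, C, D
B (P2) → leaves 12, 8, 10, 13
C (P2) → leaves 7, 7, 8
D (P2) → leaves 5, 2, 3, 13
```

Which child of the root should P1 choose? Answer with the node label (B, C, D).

B (P2): min(12, 8, 10, 13) = 8
C (P2): min(7, 7, 8) = 7
D (P2): min(5, 2, 3, 13) = 2
Root (P1): max(8, 7, 2) = 8
P1 picks the child with the highest value: B (value 8).

B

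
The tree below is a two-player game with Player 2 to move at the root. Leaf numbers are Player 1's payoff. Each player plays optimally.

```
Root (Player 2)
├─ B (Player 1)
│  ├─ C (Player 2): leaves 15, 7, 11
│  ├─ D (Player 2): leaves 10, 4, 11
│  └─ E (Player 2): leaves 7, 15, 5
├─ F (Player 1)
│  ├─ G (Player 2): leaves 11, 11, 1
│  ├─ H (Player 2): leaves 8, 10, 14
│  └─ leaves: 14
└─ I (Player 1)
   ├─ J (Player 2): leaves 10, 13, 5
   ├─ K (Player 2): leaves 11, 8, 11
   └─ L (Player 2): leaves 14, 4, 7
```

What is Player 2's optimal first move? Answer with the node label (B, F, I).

C (Player 2): min(15, 7, 11) = 7
D (Player 2): min(10, 4, 11) = 4
E (Player 2): min(7, 15, 5) = 5
B (Player 1): max(7, 4, 5) = 7
G (Player 2): min(11, 11, 1) = 1
H (Player 2): min(8, 10, 14) = 8
F (Player 1): max(1, 8, 14) = 14
J (Player 2): min(10, 13, 5) = 5
K (Player 2): min(11, 8, 11) = 8
L (Player 2): min(14, 4, 7) = 4
I (Player 1): max(5, 8, 4) = 8
Root (Player 2): min(7, 14, 8) = 7
Player 2 picks the child with the lowest value: B (value 7).

B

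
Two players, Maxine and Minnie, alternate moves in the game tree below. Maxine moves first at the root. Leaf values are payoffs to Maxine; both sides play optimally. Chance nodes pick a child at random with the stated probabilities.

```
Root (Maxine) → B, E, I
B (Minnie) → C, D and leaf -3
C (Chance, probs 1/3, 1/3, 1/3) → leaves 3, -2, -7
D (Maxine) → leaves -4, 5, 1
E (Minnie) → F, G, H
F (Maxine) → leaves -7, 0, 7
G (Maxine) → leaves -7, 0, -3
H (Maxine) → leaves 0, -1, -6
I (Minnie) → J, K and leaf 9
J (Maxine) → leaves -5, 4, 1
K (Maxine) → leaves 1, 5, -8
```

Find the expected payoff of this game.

C (Chance): 1/3·3 + 1/3·-2 + 1/3·-7 = -2
D (Maxine): max(-4, 5, 1) = 5
B (Minnie): min(-2, 5, -3) = -3
F (Maxine): max(-7, 0, 7) = 7
G (Maxine): max(-7, 0, -3) = 0
H (Maxine): max(0, -1, -6) = 0
E (Minnie): min(7, 0, 0) = 0
J (Maxine): max(-5, 4, 1) = 4
K (Maxine): max(1, 5, -8) = 5
I (Minnie): min(4, 5, 9) = 4
Root (Maxine): max(-3, 0, 4) = 4

4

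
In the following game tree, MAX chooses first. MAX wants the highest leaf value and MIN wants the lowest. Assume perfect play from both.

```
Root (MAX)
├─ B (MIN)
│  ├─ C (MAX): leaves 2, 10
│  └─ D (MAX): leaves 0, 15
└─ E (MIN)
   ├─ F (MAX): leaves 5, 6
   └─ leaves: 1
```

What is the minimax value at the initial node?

C (MAX): max(2, 10) = 10
D (MAX): max(0, 15) = 15
B (MIN): min(10, 15) = 10
F (MAX): max(5, 6) = 6
E (MIN): min(6, 1) = 1
Root (MAX): max(10, 1) = 10

10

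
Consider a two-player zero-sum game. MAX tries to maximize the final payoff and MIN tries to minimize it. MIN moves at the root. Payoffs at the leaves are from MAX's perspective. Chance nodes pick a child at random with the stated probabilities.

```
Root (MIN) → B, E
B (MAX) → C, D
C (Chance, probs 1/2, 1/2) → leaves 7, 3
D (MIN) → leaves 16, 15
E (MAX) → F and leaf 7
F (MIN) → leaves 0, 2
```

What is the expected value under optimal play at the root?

C (Chance): 1/2·7 + 1/2·3 = 5
D (MIN): min(16, 15) = 15
B (MAX): max(5, 15) = 15
F (MIN): min(0, 2) = 0
E (MAX): max(0, 7) = 7
Root (MIN): min(15, 7) = 7

7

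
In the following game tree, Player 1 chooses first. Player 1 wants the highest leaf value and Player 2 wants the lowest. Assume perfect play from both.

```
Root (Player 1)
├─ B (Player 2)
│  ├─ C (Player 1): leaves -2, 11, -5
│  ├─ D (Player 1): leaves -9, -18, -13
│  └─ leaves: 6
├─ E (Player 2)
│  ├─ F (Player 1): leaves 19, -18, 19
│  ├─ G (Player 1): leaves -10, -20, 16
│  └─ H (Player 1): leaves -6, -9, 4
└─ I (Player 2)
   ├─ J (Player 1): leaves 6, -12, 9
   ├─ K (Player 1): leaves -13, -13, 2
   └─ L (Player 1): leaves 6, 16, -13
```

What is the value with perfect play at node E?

F: max(19, -18, 19) = 19
G: max(-10, -20, 16) = 16
H: max(-6, -9, 4) = 4
E: min(19, 16, 4) = 4

4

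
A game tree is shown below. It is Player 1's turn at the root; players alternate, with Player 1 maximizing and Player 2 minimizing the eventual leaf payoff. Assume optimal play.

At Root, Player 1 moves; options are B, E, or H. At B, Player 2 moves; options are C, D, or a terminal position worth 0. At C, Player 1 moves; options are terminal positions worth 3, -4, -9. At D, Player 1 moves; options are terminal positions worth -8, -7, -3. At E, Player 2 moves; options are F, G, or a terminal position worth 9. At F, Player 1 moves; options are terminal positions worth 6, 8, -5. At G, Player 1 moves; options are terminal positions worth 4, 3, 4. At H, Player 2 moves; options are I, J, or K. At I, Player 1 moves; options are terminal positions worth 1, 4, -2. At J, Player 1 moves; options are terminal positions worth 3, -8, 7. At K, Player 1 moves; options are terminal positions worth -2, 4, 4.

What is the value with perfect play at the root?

C (Player 1): max(3, -4, -9) = 3
D (Player 1): max(-8, -7, -3) = -3
B (Player 2): min(3, -3, 0) = -3
F (Player 1): max(6, 8, -5) = 8
G (Player 1): max(4, 3, 4) = 4
E (Player 2): min(8, 4, 9) = 4
I (Player 1): max(1, 4, -2) = 4
J (Player 1): max(3, -8, 7) = 7
K (Player 1): max(-2, 4, 4) = 4
H (Player 2): min(4, 7, 4) = 4
Root (Player 1): max(-3, 4, 4) = 4

4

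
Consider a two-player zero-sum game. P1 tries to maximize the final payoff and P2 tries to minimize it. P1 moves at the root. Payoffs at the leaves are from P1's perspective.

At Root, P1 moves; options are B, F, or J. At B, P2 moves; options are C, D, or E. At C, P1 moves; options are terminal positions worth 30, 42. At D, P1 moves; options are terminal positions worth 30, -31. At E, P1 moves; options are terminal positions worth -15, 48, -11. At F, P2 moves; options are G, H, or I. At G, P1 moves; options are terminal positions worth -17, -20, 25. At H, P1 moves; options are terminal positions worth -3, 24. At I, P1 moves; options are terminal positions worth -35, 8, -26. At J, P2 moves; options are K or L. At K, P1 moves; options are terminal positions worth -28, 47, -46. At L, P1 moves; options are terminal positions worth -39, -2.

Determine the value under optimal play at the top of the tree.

C (P1): max(30, 42) = 42
D (P1): max(30, -31) = 30
E (P1): max(-15, 48, -11) = 48
B (P2): min(42, 30, 48) = 30
G (P1): max(-17, -20, 25) = 25
H (P1): max(-3, 24) = 24
I (P1): max(-35, 8, -26) = 8
F (P2): min(25, 24, 8) = 8
K (P1): max(-28, 47, -46) = 47
L (P1): max(-39, -2) = -2
J (P2): min(47, -2) = -2
Root (P1): max(30, 8, -2) = 30

30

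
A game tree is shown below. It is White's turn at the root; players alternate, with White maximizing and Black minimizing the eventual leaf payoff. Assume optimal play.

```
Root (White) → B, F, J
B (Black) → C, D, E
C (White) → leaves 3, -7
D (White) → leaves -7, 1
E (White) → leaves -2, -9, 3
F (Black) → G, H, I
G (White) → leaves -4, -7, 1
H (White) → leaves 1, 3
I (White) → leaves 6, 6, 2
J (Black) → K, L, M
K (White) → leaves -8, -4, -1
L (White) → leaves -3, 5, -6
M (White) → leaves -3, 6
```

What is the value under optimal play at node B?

C: max(3, -7) = 3
D: max(-7, 1) = 1
E: max(-2, -9, 3) = 3
B: min(3, 1, 3) = 1

1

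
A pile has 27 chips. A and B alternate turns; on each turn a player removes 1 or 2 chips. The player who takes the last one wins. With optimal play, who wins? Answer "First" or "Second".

W/L table (W = player to move can force a win):
i:   0  1  2  3  4  5  6  7  8  9 10 11 12 13 14 15 16 17 18 19 20 21 22 23 24 25 26 27
     L  W  W  L  W  W  L  W  W  L  W  W  L  W  W  L  W  W  L  W  W  L  W  W  L  W  W  L
Position 27 is L, so the second player wins.

Second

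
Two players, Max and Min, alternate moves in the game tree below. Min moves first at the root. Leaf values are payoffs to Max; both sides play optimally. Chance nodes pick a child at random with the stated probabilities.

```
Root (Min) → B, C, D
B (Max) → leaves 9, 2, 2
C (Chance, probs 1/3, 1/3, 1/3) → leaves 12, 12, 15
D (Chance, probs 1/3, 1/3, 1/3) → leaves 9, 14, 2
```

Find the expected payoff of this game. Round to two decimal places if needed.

B (Max): max(9, 2, 2) = 9
C (Chance): 1/3·12 + 1/3·12 + 1/3·15 = 13
D (Chance): 1/3·9 + 1/3·14 + 1/3·2 = 8.33
Root (Min): min(9, 13, 8.33) = 8.33

8.33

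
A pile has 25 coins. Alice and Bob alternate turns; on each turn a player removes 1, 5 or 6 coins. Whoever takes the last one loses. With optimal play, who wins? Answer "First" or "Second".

Positions where the player to move wins (W) vs loses (L):
i:   0  1  2  3  4  5  6  7  8  9 10 11 12 13 14 15 16 17 18 19 20 21 22 23 24 25
     W  L  W  L  W  L  W  W  W  W  W  W  L  W  L  W  L  W  W  W  W  W  W  L  W  L
Position 25 is L, so the second player wins.

Second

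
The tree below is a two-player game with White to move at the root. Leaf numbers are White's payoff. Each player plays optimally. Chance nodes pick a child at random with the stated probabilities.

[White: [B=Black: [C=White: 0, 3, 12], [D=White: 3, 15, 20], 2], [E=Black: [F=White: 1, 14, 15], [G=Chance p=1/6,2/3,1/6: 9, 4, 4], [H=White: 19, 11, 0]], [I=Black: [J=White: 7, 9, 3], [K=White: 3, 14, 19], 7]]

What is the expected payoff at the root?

7

C (White): max(0, 3, 12) = 12
D (White): max(3, 15, 20) = 20
B (Black): min(12, 20, 2) = 2
F (White): max(1, 14, 15) = 15
G (Chance): 1/6·9 + 2/3·4 + 1/6·4 = 4.83
H (White): max(19, 11, 0) = 19
E (Black): min(15, 4.83, 19) = 4.83
J (White): max(7, 9, 3) = 9
K (White): max(3, 14, 19) = 19
I (Black): min(9, 19, 7) = 7
Root (White): max(2, 4.83, 7) = 7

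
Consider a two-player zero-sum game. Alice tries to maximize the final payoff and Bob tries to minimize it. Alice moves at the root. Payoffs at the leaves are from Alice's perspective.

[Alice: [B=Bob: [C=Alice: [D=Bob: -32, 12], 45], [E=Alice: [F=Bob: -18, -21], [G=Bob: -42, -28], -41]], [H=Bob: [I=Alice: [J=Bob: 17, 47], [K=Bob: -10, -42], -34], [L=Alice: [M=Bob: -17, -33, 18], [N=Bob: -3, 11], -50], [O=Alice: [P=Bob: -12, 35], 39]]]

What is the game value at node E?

F: min(-18, -21) = -21
G: min(-42, -28) = -42
E: max(-21, -42, -41) = -21

-21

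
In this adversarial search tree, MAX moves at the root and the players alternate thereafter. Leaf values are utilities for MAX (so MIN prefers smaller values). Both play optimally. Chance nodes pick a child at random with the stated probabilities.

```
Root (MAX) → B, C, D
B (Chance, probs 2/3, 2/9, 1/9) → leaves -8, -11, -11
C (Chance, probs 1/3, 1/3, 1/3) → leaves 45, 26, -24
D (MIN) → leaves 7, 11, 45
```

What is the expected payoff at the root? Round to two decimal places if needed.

15.67

B (Chance): 2/3·-8 + 2/9·-11 + 1/9·-11 = -9
C (Chance): 1/3·45 + 1/3·26 + 1/3·-24 = 15.67
D (MIN): min(7, 11, 45) = 7
Root (MAX): max(-9, 15.67, 7) = 15.67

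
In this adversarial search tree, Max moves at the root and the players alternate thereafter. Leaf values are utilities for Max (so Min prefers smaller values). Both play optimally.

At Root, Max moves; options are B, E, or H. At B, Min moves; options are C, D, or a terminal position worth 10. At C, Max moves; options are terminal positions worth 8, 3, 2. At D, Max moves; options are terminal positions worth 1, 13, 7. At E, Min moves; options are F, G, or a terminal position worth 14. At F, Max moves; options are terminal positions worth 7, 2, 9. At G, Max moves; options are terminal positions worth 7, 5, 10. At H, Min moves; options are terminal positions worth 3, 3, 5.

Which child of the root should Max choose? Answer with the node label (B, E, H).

C (Max): max(8, 3, 2) = 8
D (Max): max(1, 13, 7) = 13
B (Min): min(8, 13, 10) = 8
F (Max): max(7, 2, 9) = 9
G (Max): max(7, 5, 10) = 10
E (Min): min(9, 10, 14) = 9
H (Min): min(3, 3, 5) = 3
Root (Max): max(8, 9, 3) = 9
Max picks the child with the highest value: E (value 9).

E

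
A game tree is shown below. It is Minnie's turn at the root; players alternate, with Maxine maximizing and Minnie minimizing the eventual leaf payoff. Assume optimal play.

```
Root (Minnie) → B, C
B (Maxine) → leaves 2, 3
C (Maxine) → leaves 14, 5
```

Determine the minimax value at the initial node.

3

B (Maxine): max(2, 3) = 3
C (Maxine): max(14, 5) = 14
Root (Minnie): min(3, 14) = 3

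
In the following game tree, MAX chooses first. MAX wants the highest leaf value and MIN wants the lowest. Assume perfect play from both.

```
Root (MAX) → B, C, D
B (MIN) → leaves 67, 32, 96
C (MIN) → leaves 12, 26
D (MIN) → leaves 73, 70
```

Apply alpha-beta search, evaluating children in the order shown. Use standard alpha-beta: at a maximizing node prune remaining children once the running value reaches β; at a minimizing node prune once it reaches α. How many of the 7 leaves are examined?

B [α=-∞,β=+∞]: v=32
C [α=32,β=+∞]: v=12 after child 1 ≤ α → α-cutoff, skip 1
D [α=32,β=+∞]: v=70
Root [α=-∞,β=+∞]: v=70
Leaves evaluated: 6 of 7.

6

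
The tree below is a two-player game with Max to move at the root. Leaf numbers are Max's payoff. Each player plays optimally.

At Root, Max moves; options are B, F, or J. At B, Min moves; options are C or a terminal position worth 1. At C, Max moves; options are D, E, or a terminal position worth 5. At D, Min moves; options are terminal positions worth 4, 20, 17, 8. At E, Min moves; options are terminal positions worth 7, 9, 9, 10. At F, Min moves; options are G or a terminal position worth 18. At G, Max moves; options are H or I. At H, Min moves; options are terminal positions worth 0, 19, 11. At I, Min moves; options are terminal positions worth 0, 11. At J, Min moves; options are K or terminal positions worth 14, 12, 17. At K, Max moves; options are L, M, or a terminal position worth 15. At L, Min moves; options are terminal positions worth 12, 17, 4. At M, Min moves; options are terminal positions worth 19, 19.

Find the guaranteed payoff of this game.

D (Min): min(4, 20, 17, 8) = 4
E (Min): min(7, 9, 9, 10) = 7
C (Max): max(4, 7, 5) = 7
B (Min): min(7, 1) = 1
H (Min): min(0, 19, 11) = 0
I (Min): min(0, 11) = 0
G (Max): max(0, 0) = 0
F (Min): min(0, 18) = 0
L (Min): min(12, 17, 4) = 4
M (Min): min(19, 19) = 19
K (Max): max(4, 19, 15) = 19
J (Min): min(19, 14, 12, 17) = 12
Root (Max): max(1, 0, 12) = 12

12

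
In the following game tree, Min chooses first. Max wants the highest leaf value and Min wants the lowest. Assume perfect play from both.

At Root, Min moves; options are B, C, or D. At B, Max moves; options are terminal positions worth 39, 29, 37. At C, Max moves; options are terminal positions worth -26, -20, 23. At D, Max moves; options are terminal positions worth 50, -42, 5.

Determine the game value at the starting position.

23

B (Max): max(39, 29, 37) = 39
C (Max): max(-26, -20, 23) = 23
D (Max): max(50, -42, 5) = 50
Root (Min): min(39, 23, 50) = 23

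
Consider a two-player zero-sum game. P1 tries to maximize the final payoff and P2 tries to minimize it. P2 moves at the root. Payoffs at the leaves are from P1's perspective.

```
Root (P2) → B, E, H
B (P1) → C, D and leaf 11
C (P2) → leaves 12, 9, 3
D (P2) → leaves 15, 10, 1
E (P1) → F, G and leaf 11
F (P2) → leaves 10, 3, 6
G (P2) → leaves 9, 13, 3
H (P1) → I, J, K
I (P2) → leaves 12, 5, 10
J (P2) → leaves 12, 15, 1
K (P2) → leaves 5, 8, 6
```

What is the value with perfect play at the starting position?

C (P2): min(12, 9, 3) = 3
D (P2): min(15, 10, 1) = 1
B (P1): max(3, 1, 11) = 11
F (P2): min(10, 3, 6) = 3
G (P2): min(9, 13, 3) = 3
E (P1): max(3, 3, 11) = 11
I (P2): min(12, 5, 10) = 5
J (P2): min(12, 15, 1) = 1
K (P2): min(5, 8, 6) = 5
H (P1): max(5, 1, 5) = 5
Root (P2): min(11, 11, 5) = 5

5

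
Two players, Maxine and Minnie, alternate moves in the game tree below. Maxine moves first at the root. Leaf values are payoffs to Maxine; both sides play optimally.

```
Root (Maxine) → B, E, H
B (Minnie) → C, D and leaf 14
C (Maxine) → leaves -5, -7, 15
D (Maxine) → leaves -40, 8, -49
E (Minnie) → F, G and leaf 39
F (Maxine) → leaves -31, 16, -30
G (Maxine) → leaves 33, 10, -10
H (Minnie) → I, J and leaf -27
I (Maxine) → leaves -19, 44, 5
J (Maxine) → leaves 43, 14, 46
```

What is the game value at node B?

8

C: max(-5, -7, 15) = 15
D: max(-40, 8, -49) = 8
B: min(15, 8, 14) = 8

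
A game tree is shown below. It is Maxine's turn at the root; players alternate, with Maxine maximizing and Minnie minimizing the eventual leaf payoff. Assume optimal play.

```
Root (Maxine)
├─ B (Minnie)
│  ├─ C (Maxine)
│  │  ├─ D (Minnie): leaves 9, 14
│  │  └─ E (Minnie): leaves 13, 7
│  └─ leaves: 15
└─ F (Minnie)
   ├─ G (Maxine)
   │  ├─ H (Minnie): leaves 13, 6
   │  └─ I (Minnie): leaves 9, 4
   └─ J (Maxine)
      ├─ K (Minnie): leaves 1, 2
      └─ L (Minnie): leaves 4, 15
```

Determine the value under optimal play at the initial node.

9

D (Minnie): min(9, 14) = 9
E (Minnie): min(13, 7) = 7
C (Maxine): max(9, 7) = 9
B (Minnie): min(9, 15) = 9
H (Minnie): min(13, 6) = 6
I (Minnie): min(9, 4) = 4
G (Maxine): max(6, 4) = 6
K (Minnie): min(1, 2) = 1
L (Minnie): min(4, 15) = 4
J (Maxine): max(1, 4) = 4
F (Minnie): min(6, 4) = 4
Root (Maxine): max(9, 4) = 9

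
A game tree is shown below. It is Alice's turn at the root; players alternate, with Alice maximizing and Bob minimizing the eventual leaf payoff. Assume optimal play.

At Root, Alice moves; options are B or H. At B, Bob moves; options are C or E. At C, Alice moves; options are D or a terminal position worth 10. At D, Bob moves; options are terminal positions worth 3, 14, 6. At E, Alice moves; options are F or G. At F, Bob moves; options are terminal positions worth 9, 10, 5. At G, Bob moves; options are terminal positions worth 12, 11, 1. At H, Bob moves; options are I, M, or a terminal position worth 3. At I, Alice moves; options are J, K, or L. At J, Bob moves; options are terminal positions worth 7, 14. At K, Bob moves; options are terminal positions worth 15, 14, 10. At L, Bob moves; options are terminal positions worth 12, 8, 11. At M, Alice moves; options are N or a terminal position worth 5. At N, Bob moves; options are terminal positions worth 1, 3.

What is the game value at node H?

J: min(7, 14) = 7
K: min(15, 14, 10) = 10
L: min(12, 8, 11) = 8
I: max(7, 10, 8) = 10
N: min(1, 3) = 1
M: max(1, 5) = 5
H: min(10, 5, 3) = 3

3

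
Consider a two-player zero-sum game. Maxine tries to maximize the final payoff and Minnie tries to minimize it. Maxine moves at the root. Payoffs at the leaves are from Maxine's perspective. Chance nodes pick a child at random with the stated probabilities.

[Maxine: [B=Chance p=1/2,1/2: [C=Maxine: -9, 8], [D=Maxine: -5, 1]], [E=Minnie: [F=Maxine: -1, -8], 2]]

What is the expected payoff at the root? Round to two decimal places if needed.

4.5

C (Maxine): max(-9, 8) = 8
D (Maxine): max(-5, 1) = 1
B (Chance): 1/2·8 + 1/2·1 = 4.5
F (Maxine): max(-1, -8) = -1
E (Minnie): min(-1, 2) = -1
Root (Maxine): max(4.5, -1) = 4.5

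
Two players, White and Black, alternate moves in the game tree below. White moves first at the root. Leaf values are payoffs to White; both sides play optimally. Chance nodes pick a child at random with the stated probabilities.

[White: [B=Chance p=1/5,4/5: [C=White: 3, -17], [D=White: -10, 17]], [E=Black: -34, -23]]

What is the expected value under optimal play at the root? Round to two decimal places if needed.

14.2

C (White): max(3, -17) = 3
D (White): max(-10, 17) = 17
B (Chance): 1/5·3 + 4/5·17 = 14.2
E (Black): min(-34, -23) = -34
Root (White): max(14.2, -34) = 14.2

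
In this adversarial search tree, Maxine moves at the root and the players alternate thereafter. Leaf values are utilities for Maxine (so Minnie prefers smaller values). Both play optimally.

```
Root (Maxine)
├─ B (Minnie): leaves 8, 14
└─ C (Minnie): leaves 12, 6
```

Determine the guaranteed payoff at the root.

8

B (Minnie): min(8, 14) = 8
C (Minnie): min(12, 6) = 6
Root (Maxine): max(8, 6) = 8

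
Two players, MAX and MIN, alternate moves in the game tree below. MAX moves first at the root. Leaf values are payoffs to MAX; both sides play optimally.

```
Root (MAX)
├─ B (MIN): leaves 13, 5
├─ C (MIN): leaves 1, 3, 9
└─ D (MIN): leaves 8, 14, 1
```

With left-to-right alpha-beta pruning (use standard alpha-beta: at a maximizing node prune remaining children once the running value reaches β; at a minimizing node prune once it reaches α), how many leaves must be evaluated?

B [α=-∞,β=+∞]: v=5
C [α=5,β=+∞]: v=1 after child 1 ≤ α → α-cutoff, skip 2
D [α=5,β=+∞]: v=1
Root [α=-∞,β=+∞]: v=5
Leaves evaluated: 6 of 8.

6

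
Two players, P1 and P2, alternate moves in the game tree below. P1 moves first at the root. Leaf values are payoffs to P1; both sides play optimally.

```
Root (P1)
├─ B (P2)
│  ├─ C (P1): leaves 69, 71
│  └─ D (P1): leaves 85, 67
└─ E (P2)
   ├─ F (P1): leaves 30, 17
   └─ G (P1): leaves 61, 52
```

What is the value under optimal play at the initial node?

C (P1): max(69, 71) = 71
D (P1): max(85, 67) = 85
B (P2): min(71, 85) = 71
F (P1): max(30, 17) = 30
G (P1): max(61, 52) = 61
E (P2): min(30, 61) = 30
Root (P1): max(71, 30) = 71

71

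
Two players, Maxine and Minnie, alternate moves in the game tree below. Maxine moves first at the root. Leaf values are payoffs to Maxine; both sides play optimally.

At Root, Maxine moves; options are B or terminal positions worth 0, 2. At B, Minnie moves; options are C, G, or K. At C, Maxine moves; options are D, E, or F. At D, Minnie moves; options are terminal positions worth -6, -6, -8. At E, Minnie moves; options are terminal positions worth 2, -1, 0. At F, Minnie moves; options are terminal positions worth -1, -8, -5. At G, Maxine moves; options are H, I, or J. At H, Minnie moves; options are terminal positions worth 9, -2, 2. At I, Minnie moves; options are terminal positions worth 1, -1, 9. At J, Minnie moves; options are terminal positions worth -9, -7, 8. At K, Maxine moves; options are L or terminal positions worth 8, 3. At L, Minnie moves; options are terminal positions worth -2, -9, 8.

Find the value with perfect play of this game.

D (Minnie): min(-6, -6, -8) = -8
E (Minnie): min(2, -1, 0) = -1
F (Minnie): min(-1, -8, -5) = -8
C (Maxine): max(-8, -1, -8) = -1
H (Minnie): min(9, -2, 2) = -2
I (Minnie): min(1, -1, 9) = -1
J (Minnie): min(-9, -7, 8) = -9
G (Maxine): max(-2, -1, -9) = -1
L (Minnie): min(-2, -9, 8) = -9
K (Maxine): max(-9, 8, 3) = 8
B (Minnie): min(-1, -1, 8) = -1
Root (Maxine): max(-1, 0, 2) = 2

2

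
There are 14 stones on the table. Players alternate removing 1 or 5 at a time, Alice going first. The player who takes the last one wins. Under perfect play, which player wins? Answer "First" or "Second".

W/L table (W = player to move can force a win):
i:   0  1  2  3  4  5  6  7  8  9 10 11 12 13 14
     L  W  L  W  L  W  L  W  L  W  L  W  L  W  L
Position 14 is L, so the second player wins.

Second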